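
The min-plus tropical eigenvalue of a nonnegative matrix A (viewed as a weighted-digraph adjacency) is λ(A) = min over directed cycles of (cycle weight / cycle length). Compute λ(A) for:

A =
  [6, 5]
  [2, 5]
λ(A) = 7/2

Enumerate directed cycles and compute their means (weight / length). Sample:
  cycle 0 → 0: weight = 6, length = 1, mean = 6/1 ≈ 6.000
  cycle 1 → 1: weight = 5, length = 1, mean = 5/1 ≈ 5.000
  cycle 0 → 1 → 0: weight = 7, length = 2, mean = 7/2 ≈ 3.500
  cycle 1 → 0 → 1: weight = 7, length = 2, mean = 7/2 ≈ 3.500
Minimum mean = 3.500, attained e.g. along the cycle 0 → 1 → 0 with weight 7 and length 2. So λ(A) = 7/2 = 7/2.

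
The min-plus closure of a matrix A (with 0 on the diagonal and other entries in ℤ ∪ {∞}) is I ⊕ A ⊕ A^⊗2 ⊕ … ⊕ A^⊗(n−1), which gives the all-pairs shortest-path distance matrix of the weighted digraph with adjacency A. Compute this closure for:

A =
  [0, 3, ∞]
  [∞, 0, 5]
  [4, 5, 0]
Closure =
  [0, 3, 8]
  [9, 0, 5]
  [4, 5, 0]

This is the Floyd-Warshall all-pairs shortest-path computation. For each intermediate vertex k = 0, 1, …, 2, update dist[i][j] ← min(dist[i][j], dist[i][k] + dist[k][j]). The final matrix gives, for each (i, j), the minimum total weight of any directed path from i to j (possibly empty when i = j).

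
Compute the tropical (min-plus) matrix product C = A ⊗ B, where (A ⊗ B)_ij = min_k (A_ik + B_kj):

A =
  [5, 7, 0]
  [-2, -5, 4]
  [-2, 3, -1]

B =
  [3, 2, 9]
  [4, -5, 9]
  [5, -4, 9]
A ⊗ B =
  [5, -4, 9]
  [-1, -10, 4]
  [1, -5, 7]

Apply the min-plus product entry-by-entry:
  C[0][0] = min over k of (A[0][0] + B[0][0] = 5 + 3 = 8, A[0][1] + B[1][0] = 7 + 4 = 11, A[0][2] + B[2][0] = 0 + 5 = 5) = 5 (attained at k = 2)
  C[0][1] = min over k of (A[0][0] + B[0][1] = 5 + 2 = 7, A[0][1] + B[1][1] = 7 + -5 = 2, A[0][2] + B[2][1] = 0 + -4 = -4) = -4 (attained at k = 2)
  C[0][2] = min over k of (A[0][0] + B[0][2] = 5 + 9 = 14, A[0][1] + B[1][2] = 7 + 9 = 16, A[0][2] + B[2][2] = 0 + 9 = 9) = 9 (attained at k = 2)
  C[1][0] = min over k of (A[1][0] + B[0][0] = -2 + 3 = 1, A[1][1] + B[1][0] = -5 + 4 = -1, A[1][2] + B[2][0] = 4 + 5 = 9) = -1 (attained at k = 1)
  C[1][1] = min over k of (A[1][0] + B[0][1] = -2 + 2 = 0, A[1][1] + B[1][1] = -5 + -5 = -10, A[1][2] + B[2][1] = 4 + -4 = 0) = -10 (attained at k = 1)
  C[1][2] = min over k of (A[1][0] + B[0][2] = -2 + 9 = 7, A[1][1] + B[1][2] = -5 + 9 = 4, A[1][2] + B[2][2] = 4 + 9 = 13) = 4 (attained at k = 1)
  C[2][0] = min over k of (A[2][0] + B[0][0] = -2 + 3 = 1, A[2][1] + B[1][0] = 3 + 4 = 7, A[2][2] + B[2][0] = -1 + 5 = 4) = 1 (attained at k = 0)
  C[2][1] = min over k of (A[2][0] + B[0][1] = -2 + 2 = 0, A[2][1] + B[1][1] = 3 + -5 = -2, A[2][2] + B[2][1] = -1 + -4 = -5) = -5 (attained at k = 2)
  C[2][2] = min over k of (A[2][0] + B[0][2] = -2 + 9 = 7, A[2][1] + B[1][2] = 3 + 9 = 12, A[2][2] + B[2][2] = -1 + 9 = 8) = 7 (attained at k = 0)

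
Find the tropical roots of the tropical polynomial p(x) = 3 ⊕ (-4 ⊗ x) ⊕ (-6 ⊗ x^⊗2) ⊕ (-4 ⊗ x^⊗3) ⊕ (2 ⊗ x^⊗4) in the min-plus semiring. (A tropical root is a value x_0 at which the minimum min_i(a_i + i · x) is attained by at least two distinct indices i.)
Roots: {-6, -2, 2, 7}

Each tropical root is a break point of the lower envelope of the lines y = a_i + i · x (there are 5 lines, with slopes 0, 1, ..., 4). Only the lines that attain the minimum somewhere contribute to roots; other lines are dominated. Here the surviving (envelope) indices are i = 4, i = 3, i = 2, i = 1, i = 0.
Intersections between consecutive envelope lines give the roots: for adjacent envelope indices i < j the intersection is x = (a_i − a_j) / (j − i). Reading off the sorted break points: {-6, -2, 2, 7}.
Verification: at each break x_0, at least two indices attain the minimum of min_i(a_i + i · x_0).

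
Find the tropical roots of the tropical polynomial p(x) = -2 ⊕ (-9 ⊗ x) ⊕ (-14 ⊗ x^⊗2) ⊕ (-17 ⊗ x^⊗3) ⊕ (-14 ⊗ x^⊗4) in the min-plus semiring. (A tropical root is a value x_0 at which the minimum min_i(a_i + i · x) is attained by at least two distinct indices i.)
Roots: {-3, 3, 5, 7}

Each tropical root is a break point of the lower envelope of the lines y = a_i + i · x (there are 5 lines, with slopes 0, 1, ..., 4). Only the lines that attain the minimum somewhere contribute to roots; other lines are dominated. Here the surviving (envelope) indices are i = 4, i = 3, i = 2, i = 1, i = 0.
Intersections between consecutive envelope lines give the roots: for adjacent envelope indices i < j the intersection is x = (a_i − a_j) / (j − i). Reading off the sorted break points: {-3, 3, 5, 7}.
Verification: at each break x_0, at least two indices attain the minimum of min_i(a_i + i · x_0).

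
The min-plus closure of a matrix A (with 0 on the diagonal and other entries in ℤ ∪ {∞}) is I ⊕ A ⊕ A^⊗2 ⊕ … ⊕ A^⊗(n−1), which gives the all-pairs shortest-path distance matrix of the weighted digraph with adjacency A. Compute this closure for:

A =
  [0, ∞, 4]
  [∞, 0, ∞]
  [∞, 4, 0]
Closure =
  [0, 8, 4]
  [∞, 0, ∞]
  [∞, 4, 0]

This is the Floyd-Warshall all-pairs shortest-path computation. For each intermediate vertex k = 0, 1, …, 2, update dist[i][j] ← min(dist[i][j], dist[i][k] + dist[k][j]). The final matrix gives, for each (i, j), the minimum total weight of any directed path from i to j (possibly empty when i = j).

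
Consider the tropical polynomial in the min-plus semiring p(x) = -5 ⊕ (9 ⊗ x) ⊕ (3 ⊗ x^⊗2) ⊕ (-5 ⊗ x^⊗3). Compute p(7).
p(7) = -5

A tropical monomial a ⊗ x^⊗i evaluates to a + i · x. Evaluating each term at x = 7:
  Term 0 contributes -5 + 0 · 7 = -5
  Term 1 contributes 9 + 1 · 7 = 16
  Term 2 contributes 3 + 2 · 7 = 17
  Term 3 contributes -5 + 3 · 7 = 16
p(7) = ⊕ of these = min[-5, 16, 17, 16] = -5.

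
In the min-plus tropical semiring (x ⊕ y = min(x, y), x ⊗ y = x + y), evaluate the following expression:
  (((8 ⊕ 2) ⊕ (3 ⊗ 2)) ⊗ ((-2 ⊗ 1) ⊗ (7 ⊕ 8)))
(((8 ⊕ 2) ⊕ (3 ⊗ 2)) ⊗ ((-2 ⊗ 1) ⊗ (7 ⊕ 8))) = 8

Expand innermost to outermost. Recall ⊕ takes the minimum of its arguments and ⊗ takes their sum. Working out the expression (((8 ⊕ 2) ⊕ (3 ⊗ 2)) ⊗ ((-2 ⊗ 1) ⊗ (7 ⊕ 8))) gives 8.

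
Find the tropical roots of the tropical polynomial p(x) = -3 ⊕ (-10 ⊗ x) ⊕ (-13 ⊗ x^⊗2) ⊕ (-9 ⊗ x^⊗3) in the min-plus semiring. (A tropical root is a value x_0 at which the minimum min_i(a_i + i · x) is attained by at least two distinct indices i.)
Roots: {-4, 3, 7}

Each tropical root is a break point of the lower envelope of the lines y = a_i + i · x (there are 4 lines, with slopes 0, 1, ..., 3). Only the lines that attain the minimum somewhere contribute to roots; other lines are dominated. Here the surviving (envelope) indices are i = 3, i = 2, i = 1, i = 0.
Intersections between consecutive envelope lines give the roots: for adjacent envelope indices i < j the intersection is x = (a_i − a_j) / (j − i). Reading off the sorted break points: {-4, 3, 7}.
Verification: at each break x_0, at least two indices attain the minimum of min_i(a_i + i · x_0).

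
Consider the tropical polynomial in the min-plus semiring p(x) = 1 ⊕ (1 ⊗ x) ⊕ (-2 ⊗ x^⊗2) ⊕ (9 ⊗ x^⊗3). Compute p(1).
p(1) = 0

A tropical monomial a ⊗ x^⊗i evaluates to a + i · x. Evaluating each term at x = 1:
  Term 0 contributes 1 + 0 · 1 = 1
  Term 1 contributes 1 + 1 · 1 = 2
  Term 2 contributes -2 + 2 · 1 = 0
  Term 3 contributes 9 + 3 · 1 = 12
p(1) = ⊕ of these = min[1, 2, 0, 12] = 0.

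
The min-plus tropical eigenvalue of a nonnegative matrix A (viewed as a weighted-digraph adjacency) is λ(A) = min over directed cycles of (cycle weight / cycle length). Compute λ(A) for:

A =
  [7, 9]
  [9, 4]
λ(A) = 4

Enumerate directed cycles and compute their means (weight / length). Sample:
  cycle 0 → 0: weight = 7, length = 1, mean = 7/1 ≈ 7.000
  cycle 1 → 1: weight = 4, length = 1, mean = 4/1 ≈ 4.000
  cycle 0 → 1 → 0: weight = 18, length = 2, mean = 18/2 ≈ 9.000
  cycle 1 → 0 → 1: weight = 18, length = 2, mean = 18/2 ≈ 9.000
Minimum mean = 4.000, attained e.g. along the cycle 1 → 1 with weight 4 and length 1. So λ(A) = 4/1 = 4.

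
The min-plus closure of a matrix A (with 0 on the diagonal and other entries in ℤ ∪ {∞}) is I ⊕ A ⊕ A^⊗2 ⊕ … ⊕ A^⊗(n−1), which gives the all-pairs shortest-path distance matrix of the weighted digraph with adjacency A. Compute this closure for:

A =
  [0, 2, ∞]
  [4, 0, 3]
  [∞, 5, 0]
Closure =
  [0, 2, 5]
  [4, 0, 3]
  [9, 5, 0]

This is the Floyd-Warshall all-pairs shortest-path computation. For each intermediate vertex k = 0, 1, …, 2, update dist[i][j] ← min(dist[i][j], dist[i][k] + dist[k][j]). The final matrix gives, for each (i, j), the minimum total weight of any directed path from i to j (possibly empty when i = j).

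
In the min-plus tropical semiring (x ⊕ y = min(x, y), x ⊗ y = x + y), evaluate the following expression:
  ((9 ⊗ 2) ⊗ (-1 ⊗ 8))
((9 ⊗ 2) ⊗ (-1 ⊗ 8)) = 18

Expand innermost to outermost. Recall ⊕ takes the minimum of its arguments and ⊗ takes their sum. Working out the expression ((9 ⊗ 2) ⊗ (-1 ⊗ 8)) gives 18.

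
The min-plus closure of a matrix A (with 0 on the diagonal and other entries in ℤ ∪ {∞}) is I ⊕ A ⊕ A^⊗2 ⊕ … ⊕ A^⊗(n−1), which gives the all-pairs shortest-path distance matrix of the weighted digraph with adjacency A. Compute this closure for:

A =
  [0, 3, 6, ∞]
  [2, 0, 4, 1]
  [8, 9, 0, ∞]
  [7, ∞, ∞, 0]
Closure =
  [0, 3, 6, 4]
  [2, 0, 4, 1]
  [8, 9, 0, 10]
  [7, 10, 13, 0]

This is the Floyd-Warshall all-pairs shortest-path computation. For each intermediate vertex k = 0, 1, …, 3, update dist[i][j] ← min(dist[i][j], dist[i][k] + dist[k][j]). The final matrix gives, for each (i, j), the minimum total weight of any directed path from i to j (possibly empty when i = j).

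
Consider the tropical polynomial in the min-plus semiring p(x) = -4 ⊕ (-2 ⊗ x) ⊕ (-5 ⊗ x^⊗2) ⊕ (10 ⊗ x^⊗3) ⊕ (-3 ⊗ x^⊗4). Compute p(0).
p(0) = -5

A tropical monomial a ⊗ x^⊗i evaluates to a + i · x. Evaluating each term at x = 0:
  Term 0 contributes -4 + 0 · 0 = -4
  Term 1 contributes -2 + 1 · 0 = -2
  Term 2 contributes -5 + 2 · 0 = -5
  Term 3 contributes 10 + 3 · 0 = 10
  Term 4 contributes -3 + 4 · 0 = -3
p(0) = ⊕ of these = min[-4, -2, -5, 10, -3] = -5.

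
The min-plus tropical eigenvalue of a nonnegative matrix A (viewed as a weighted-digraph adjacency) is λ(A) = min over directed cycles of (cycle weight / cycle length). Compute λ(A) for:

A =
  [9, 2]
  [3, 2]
λ(A) = 2

Enumerate directed cycles and compute their means (weight / length). Sample:
  cycle 0 → 0: weight = 9, length = 1, mean = 9/1 ≈ 9.000
  cycle 1 → 1: weight = 2, length = 1, mean = 2/1 ≈ 2.000
  cycle 0 → 1 → 0: weight = 5, length = 2, mean = 5/2 ≈ 2.500
  cycle 1 → 0 → 1: weight = 5, length = 2, mean = 5/2 ≈ 2.500
Minimum mean = 2.000, attained e.g. along the cycle 1 → 1 with weight 2 and length 1. So λ(A) = 2/1 = 2.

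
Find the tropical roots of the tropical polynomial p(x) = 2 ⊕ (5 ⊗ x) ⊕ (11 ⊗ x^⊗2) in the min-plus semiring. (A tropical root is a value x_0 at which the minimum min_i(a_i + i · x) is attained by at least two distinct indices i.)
Roots: {-6, -3}

Each tropical root is a break point of the lower envelope of the lines y = a_i + i · x (there are 3 lines, with slopes 0, 1, ..., 2). Only the lines that attain the minimum somewhere contribute to roots; other lines are dominated. Here the surviving (envelope) indices are i = 2, i = 1, i = 0.
Intersections between consecutive envelope lines give the roots: for adjacent envelope indices i < j the intersection is x = (a_i − a_j) / (j − i). Reading off the sorted break points: {-6, -3}.
Verification: at each break x_0, at least two indices attain the minimum of min_i(a_i + i · x_0).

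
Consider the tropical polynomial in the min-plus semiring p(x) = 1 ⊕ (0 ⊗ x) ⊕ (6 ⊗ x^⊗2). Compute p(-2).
p(-2) = -2

A tropical monomial a ⊗ x^⊗i evaluates to a + i · x. Evaluating each term at x = -2:
  Term 0 contributes 1 + 0 · -2 = 1
  Term 1 contributes 0 + 1 · -2 = -2
  Term 2 contributes 6 + 2 · -2 = 2
p(-2) = ⊕ of these = min[1, -2, 2] = -2.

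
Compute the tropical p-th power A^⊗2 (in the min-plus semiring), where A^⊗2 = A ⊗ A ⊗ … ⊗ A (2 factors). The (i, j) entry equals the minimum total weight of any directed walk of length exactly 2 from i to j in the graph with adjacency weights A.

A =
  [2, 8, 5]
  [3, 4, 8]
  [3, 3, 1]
A^⊗2 =
  [4, 8, 6]
  [5, 8, 8]
  [4, 4, 2]

Each entry (A^⊗2)_ij equals the minimum over all length-2 walks i = v_0 → v_1 → … → v_2 = j of Σ_t A[v_t][v_{t+1}]. For example, for (i, j) = (0, 2) we minimise over 3 possible intermediate vertex sequences; the minimum is 6, attained along the walk 0 → 2 → 2.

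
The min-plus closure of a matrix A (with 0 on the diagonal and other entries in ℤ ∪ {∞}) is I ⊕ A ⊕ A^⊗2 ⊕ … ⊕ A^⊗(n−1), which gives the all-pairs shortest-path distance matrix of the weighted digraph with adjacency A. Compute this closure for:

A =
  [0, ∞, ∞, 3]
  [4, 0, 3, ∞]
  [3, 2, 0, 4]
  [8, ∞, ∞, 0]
Closure =
  [0, ∞, ∞, 3]
  [4, 0, 3, 7]
  [3, 2, 0, 4]
  [8, ∞, ∞, 0]

This is the Floyd-Warshall all-pairs shortest-path computation. For each intermediate vertex k = 0, 1, …, 3, update dist[i][j] ← min(dist[i][j], dist[i][k] + dist[k][j]). The final matrix gives, for each (i, j), the minimum total weight of any directed path from i to j (possibly empty when i = j).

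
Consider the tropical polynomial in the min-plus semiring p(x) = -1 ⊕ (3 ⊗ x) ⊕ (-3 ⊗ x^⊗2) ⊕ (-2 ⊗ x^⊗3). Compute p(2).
p(2) = -1

A tropical monomial a ⊗ x^⊗i evaluates to a + i · x. Evaluating each term at x = 2:
  Term 0 contributes -1 + 0 · 2 = -1
  Term 1 contributes 3 + 1 · 2 = 5
  Term 2 contributes -3 + 2 · 2 = 1
  Term 3 contributes -2 + 3 · 2 = 4
p(2) = ⊕ of these = min[-1, 5, 1, 4] = -1.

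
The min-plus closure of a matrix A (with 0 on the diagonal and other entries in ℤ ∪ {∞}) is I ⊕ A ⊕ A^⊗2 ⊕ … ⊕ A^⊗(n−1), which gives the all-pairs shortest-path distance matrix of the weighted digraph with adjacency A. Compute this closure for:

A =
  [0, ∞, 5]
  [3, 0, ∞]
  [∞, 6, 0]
Closure =
  [0, 11, 5]
  [3, 0, 8]
  [9, 6, 0]

This is the Floyd-Warshall all-pairs shortest-path computation. For each intermediate vertex k = 0, 1, …, 2, update dist[i][j] ← min(dist[i][j], dist[i][k] + dist[k][j]). The final matrix gives, for each (i, j), the minimum total weight of any directed path from i to j (possibly empty when i = j).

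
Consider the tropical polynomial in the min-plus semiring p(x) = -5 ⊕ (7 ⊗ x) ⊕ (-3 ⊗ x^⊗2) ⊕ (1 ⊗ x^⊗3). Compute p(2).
p(2) = -5

A tropical monomial a ⊗ x^⊗i evaluates to a + i · x. Evaluating each term at x = 2:
  Term 0 contributes -5 + 0 · 2 = -5
  Term 1 contributes 7 + 1 · 2 = 9
  Term 2 contributes -3 + 2 · 2 = 1
  Term 3 contributes 1 + 3 · 2 = 7
p(2) = ⊕ of these = min[-5, 9, 1, 7] = -5.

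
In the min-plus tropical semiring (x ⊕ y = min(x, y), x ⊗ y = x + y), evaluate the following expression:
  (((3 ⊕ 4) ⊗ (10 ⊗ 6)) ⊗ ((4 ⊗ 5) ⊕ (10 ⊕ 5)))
(((3 ⊕ 4) ⊗ (10 ⊗ 6)) ⊗ ((4 ⊗ 5) ⊕ (10 ⊕ 5))) = 24

Expand innermost to outermost. Recall ⊕ takes the minimum of its arguments and ⊗ takes their sum. Working out the expression (((3 ⊕ 4) ⊗ (10 ⊗ 6)) ⊗ ((4 ⊗ 5) ⊕ (10 ⊕ 5))) gives 24.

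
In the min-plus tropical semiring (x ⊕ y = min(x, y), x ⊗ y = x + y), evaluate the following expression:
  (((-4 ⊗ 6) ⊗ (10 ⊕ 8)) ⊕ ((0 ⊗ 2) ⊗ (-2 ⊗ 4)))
(((-4 ⊗ 6) ⊗ (10 ⊕ 8)) ⊕ ((0 ⊗ 2) ⊗ (-2 ⊗ 4))) = 4

Expand innermost to outermost. Recall ⊕ takes the minimum of its arguments and ⊗ takes their sum. Working out the expression (((-4 ⊗ 6) ⊗ (10 ⊕ 8)) ⊕ ((0 ⊗ 2) ⊗ (-2 ⊗ 4))) gives 4.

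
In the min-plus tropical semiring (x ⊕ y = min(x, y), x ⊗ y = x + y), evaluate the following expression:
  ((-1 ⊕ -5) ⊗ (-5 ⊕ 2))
((-1 ⊕ -5) ⊗ (-5 ⊕ 2)) = -10

Expand innermost to outermost. Recall ⊕ takes the minimum of its arguments and ⊗ takes their sum. Working out the expression ((-1 ⊕ -5) ⊗ (-5 ⊕ 2)) gives -10.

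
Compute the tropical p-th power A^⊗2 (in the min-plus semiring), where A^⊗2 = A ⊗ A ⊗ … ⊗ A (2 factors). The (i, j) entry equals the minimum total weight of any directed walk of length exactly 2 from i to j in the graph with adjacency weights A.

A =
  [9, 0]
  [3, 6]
A^⊗2 =
  [3, 6]
  [9, 3]

Each entry (A^⊗2)_ij equals the minimum over all length-2 walks i = v_0 → v_1 → … → v_2 = j of Σ_t A[v_t][v_{t+1}]. For example, for (i, j) = (0, 1) we minimise over 2 possible intermediate vertex sequences; the minimum is 6, attained along the walk 0 → 1 → 1.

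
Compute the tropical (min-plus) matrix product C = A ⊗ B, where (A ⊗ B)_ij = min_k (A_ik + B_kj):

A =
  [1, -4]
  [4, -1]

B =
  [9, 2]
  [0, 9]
A ⊗ B =
  [-4, 3]
  [-1, 6]

Apply the min-plus product entry-by-entry:
  C[0][0] = min over k of (A[0][0] + B[0][0] = 1 + 9 = 10, A[0][1] + B[1][0] = -4 + 0 = -4) = -4 (attained at k = 1)
  C[0][1] = min over k of (A[0][0] + B[0][1] = 1 + 2 = 3, A[0][1] + B[1][1] = -4 + 9 = 5) = 3 (attained at k = 0)
  C[1][0] = min over k of (A[1][0] + B[0][0] = 4 + 9 = 13, A[1][1] + B[1][0] = -1 + 0 = -1) = -1 (attained at k = 1)
  C[1][1] = min over k of (A[1][0] + B[0][1] = 4 + 2 = 6, A[1][1] + B[1][1] = -1 + 9 = 8) = 6 (attained at k = 0)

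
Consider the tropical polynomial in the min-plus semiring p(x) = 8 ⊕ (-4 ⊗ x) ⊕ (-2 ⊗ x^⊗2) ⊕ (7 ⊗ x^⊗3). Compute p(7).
p(7) = 3

A tropical monomial a ⊗ x^⊗i evaluates to a + i · x. Evaluating each term at x = 7:
  Term 0 contributes 8 + 0 · 7 = 8
  Term 1 contributes -4 + 1 · 7 = 3
  Term 2 contributes -2 + 2 · 7 = 12
  Term 3 contributes 7 + 3 · 7 = 28
p(7) = ⊕ of these = min[8, 3, 12, 28] = 3.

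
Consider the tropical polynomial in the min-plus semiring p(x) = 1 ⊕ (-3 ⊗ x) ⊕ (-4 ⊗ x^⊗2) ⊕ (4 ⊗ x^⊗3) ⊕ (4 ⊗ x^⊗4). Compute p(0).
p(0) = -4

A tropical monomial a ⊗ x^⊗i evaluates to a + i · x. Evaluating each term at x = 0:
  Term 0 contributes 1 + 0 · 0 = 1
  Term 1 contributes -3 + 1 · 0 = -3
  Term 2 contributes -4 + 2 · 0 = -4
  Term 3 contributes 4 + 3 · 0 = 4
  Term 4 contributes 4 + 4 · 0 = 4
p(0) = ⊕ of these = min[1, -3, -4, 4, 4] = -4.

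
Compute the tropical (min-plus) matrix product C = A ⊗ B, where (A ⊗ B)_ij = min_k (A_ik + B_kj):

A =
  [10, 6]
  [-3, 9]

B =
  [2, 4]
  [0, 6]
A ⊗ B =
  [6, 12]
  [-1, 1]

Apply the min-plus product entry-by-entry:
  C[0][0] = min over k of (A[0][0] + B[0][0] = 10 + 2 = 12, A[0][1] + B[1][0] = 6 + 0 = 6) = 6 (attained at k = 1)
  C[0][1] = min over k of (A[0][0] + B[0][1] = 10 + 4 = 14, A[0][1] + B[1][1] = 6 + 6 = 12) = 12 (attained at k = 1)
  C[1][0] = min over k of (A[1][0] + B[0][0] = -3 + 2 = -1, A[1][1] + B[1][0] = 9 + 0 = 9) = -1 (attained at k = 0)
  C[1][1] = min over k of (A[1][0] + B[0][1] = -3 + 4 = 1, A[1][1] + B[1][1] = 9 + 6 = 15) = 1 (attained at k = 0)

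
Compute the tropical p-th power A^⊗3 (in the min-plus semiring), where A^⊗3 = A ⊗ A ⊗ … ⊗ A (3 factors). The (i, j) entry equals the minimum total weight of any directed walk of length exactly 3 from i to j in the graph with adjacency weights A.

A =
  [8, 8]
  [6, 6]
A^⊗3 =
  [20, 20]
  [18, 18]

Each entry (A^⊗3)_ij equals the minimum over all length-3 walks i = v_0 → v_1 → … → v_3 = j of Σ_t A[v_t][v_{t+1}]. For example, for (i, j) = (0, 1) we minimise over 4 possible intermediate vertex sequences; the minimum is 20, attained along the walk 0 → 1 → 1 → 1.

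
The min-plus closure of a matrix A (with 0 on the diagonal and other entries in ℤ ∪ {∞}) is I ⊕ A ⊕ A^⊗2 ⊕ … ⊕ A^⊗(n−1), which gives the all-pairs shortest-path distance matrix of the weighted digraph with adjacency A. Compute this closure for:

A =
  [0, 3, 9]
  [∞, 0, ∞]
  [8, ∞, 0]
Closure =
  [0, 3, 9]
  [∞, 0, ∞]
  [8, 11, 0]

This is the Floyd-Warshall all-pairs shortest-path computation. For each intermediate vertex k = 0, 1, …, 2, update dist[i][j] ← min(dist[i][j], dist[i][k] + dist[k][j]). The final matrix gives, for each (i, j), the minimum total weight of any directed path from i to j (possibly empty when i = j).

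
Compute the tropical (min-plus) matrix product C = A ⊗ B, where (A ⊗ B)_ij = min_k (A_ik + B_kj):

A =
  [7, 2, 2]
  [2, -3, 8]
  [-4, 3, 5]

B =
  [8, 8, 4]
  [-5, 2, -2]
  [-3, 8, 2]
A ⊗ B =
  [-3, 4, 0]
  [-8, -1, -5]
  [-2, 4, 0]

Apply the min-plus product entry-by-entry:
  C[0][0] = min over k of (A[0][0] + B[0][0] = 7 + 8 = 15, A[0][1] + B[1][0] = 2 + -5 = -3, A[0][2] + B[2][0] = 2 + -3 = -1) = -3 (attained at k = 1)
  C[0][1] = min over k of (A[0][0] + B[0][1] = 7 + 8 = 15, A[0][1] + B[1][1] = 2 + 2 = 4, A[0][2] + B[2][1] = 2 + 8 = 10) = 4 (attained at k = 1)
  C[0][2] = min over k of (A[0][0] + B[0][2] = 7 + 4 = 11, A[0][1] + B[1][2] = 2 + -2 = 0, A[0][2] + B[2][2] = 2 + 2 = 4) = 0 (attained at k = 1)
  C[1][0] = min over k of (A[1][0] + B[0][0] = 2 + 8 = 10, A[1][1] + B[1][0] = -3 + -5 = -8, A[1][2] + B[2][0] = 8 + -3 = 5) = -8 (attained at k = 1)
  C[1][1] = min over k of (A[1][0] + B[0][1] = 2 + 8 = 10, A[1][1] + B[1][1] = -3 + 2 = -1, A[1][2] + B[2][1] = 8 + 8 = 16) = -1 (attained at k = 1)
  C[1][2] = min over k of (A[1][0] + B[0][2] = 2 + 4 = 6, A[1][1] + B[1][2] = -3 + -2 = -5, A[1][2] + B[2][2] = 8 + 2 = 10) = -5 (attained at k = 1)
  C[2][0] = min over k of (A[2][0] + B[0][0] = -4 + 8 = 4, A[2][1] + B[1][0] = 3 + -5 = -2, A[2][2] + B[2][0] = 5 + -3 = 2) = -2 (attained at k = 1)
  C[2][1] = min over k of (A[2][0] + B[0][1] = -4 + 8 = 4, A[2][1] + B[1][1] = 3 + 2 = 5, A[2][2] + B[2][1] = 5 + 8 = 13) = 4 (attained at k = 0)
  C[2][2] = min over k of (A[2][0] + B[0][2] = -4 + 4 = 0, A[2][1] + B[1][2] = 3 + -2 = 1, A[2][2] + B[2][2] = 5 + 2 = 7) = 0 (attained at k = 0)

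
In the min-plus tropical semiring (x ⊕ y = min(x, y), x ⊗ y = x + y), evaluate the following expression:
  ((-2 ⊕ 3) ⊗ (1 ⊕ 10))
((-2 ⊕ 3) ⊗ (1 ⊕ 10)) = -1

Expand innermost to outermost. Recall ⊕ takes the minimum of its arguments and ⊗ takes their sum. Working out the expression ((-2 ⊕ 3) ⊗ (1 ⊕ 10)) gives -1.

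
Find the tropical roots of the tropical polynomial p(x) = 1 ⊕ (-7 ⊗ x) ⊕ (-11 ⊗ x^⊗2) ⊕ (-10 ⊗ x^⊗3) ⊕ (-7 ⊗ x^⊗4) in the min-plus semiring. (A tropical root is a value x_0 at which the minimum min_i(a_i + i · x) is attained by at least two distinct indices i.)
Roots: {-3, -1, 4, 8}

Each tropical root is a break point of the lower envelope of the lines y = a_i + i · x (there are 5 lines, with slopes 0, 1, ..., 4). Only the lines that attain the minimum somewhere contribute to roots; other lines are dominated. Here the surviving (envelope) indices are i = 4, i = 3, i = 2, i = 1, i = 0.
Intersections between consecutive envelope lines give the roots: for adjacent envelope indices i < j the intersection is x = (a_i − a_j) / (j − i). Reading off the sorted break points: {-3, -1, 4, 8}.
Verification: at each break x_0, at least two indices attain the minimum of min_i(a_i + i · x_0).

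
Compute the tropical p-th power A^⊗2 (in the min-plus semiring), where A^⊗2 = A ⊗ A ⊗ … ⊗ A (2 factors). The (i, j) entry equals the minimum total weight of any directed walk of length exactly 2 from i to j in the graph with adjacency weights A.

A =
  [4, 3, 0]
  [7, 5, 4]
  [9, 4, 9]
A^⊗2 =
  [8, 4, 4]
  [11, 8, 7]
  [11, 9, 8]

Each entry (A^⊗2)_ij equals the minimum over all length-2 walks i = v_0 → v_1 → … → v_2 = j of Σ_t A[v_t][v_{t+1}]. For example, for (i, j) = (0, 2) we minimise over 3 possible intermediate vertex sequences; the minimum is 4, attained along the walk 0 → 0 → 2.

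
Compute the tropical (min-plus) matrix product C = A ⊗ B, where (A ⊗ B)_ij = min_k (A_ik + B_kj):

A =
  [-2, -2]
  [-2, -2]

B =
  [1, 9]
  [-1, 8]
A ⊗ B =
  [-3, 6]
  [-3, 6]

Apply the min-plus product entry-by-entry:
  C[0][0] = min over k of (A[0][0] + B[0][0] = -2 + 1 = -1, A[0][1] + B[1][0] = -2 + -1 = -3) = -3 (attained at k = 1)
  C[0][1] = min over k of (A[0][0] + B[0][1] = -2 + 9 = 7, A[0][1] + B[1][1] = -2 + 8 = 6) = 6 (attained at k = 1)
  C[1][0] = min over k of (A[1][0] + B[0][0] = -2 + 1 = -1, A[1][1] + B[1][0] = -2 + -1 = -3) = -3 (attained at k = 1)
  C[1][1] = min over k of (A[1][0] + B[0][1] = -2 + 9 = 7, A[1][1] + B[1][1] = -2 + 8 = 6) = 6 (attained at k = 1)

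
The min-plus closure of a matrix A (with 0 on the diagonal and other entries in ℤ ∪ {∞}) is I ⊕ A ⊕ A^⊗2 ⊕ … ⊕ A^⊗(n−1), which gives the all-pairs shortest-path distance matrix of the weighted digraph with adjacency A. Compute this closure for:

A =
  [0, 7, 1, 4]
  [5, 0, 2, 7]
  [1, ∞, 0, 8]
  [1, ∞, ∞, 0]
Closure =
  [0, 7, 1, 4]
  [3, 0, 2, 7]
  [1, 8, 0, 5]
  [1, 8, 2, 0]

This is the Floyd-Warshall all-pairs shortest-path computation. For each intermediate vertex k = 0, 1, …, 3, update dist[i][j] ← min(dist[i][j], dist[i][k] + dist[k][j]). The final matrix gives, for each (i, j), the minimum total weight of any directed path from i to j (possibly empty when i = j).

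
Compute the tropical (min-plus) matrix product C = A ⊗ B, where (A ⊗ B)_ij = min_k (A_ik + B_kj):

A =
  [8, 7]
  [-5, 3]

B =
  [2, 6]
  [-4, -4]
A ⊗ B =
  [3, 3]
  [-3, -1]

Apply the min-plus product entry-by-entry:
  C[0][0] = min over k of (A[0][0] + B[0][0] = 8 + 2 = 10, A[0][1] + B[1][0] = 7 + -4 = 3) = 3 (attained at k = 1)
  C[0][1] = min over k of (A[0][0] + B[0][1] = 8 + 6 = 14, A[0][1] + B[1][1] = 7 + -4 = 3) = 3 (attained at k = 1)
  C[1][0] = min over k of (A[1][0] + B[0][0] = -5 + 2 = -3, A[1][1] + B[1][0] = 3 + -4 = -1) = -3 (attained at k = 0)
  C[1][1] = min over k of (A[1][0] + B[0][1] = -5 + 6 = 1, A[1][1] + B[1][1] = 3 + -4 = -1) = -1 (attained at k = 1)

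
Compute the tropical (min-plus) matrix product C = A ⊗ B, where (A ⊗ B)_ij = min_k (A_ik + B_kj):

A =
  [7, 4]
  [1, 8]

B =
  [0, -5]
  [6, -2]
A ⊗ B =
  [7, 2]
  [1, -4]

Apply the min-plus product entry-by-entry:
  C[0][0] = min over k of (A[0][0] + B[0][0] = 7 + 0 = 7, A[0][1] + B[1][0] = 4 + 6 = 10) = 7 (attained at k = 0)
  C[0][1] = min over k of (A[0][0] + B[0][1] = 7 + -5 = 2, A[0][1] + B[1][1] = 4 + -2 = 2) = 2 (attained at k = 0)
  C[1][0] = min over k of (A[1][0] + B[0][0] = 1 + 0 = 1, A[1][1] + B[1][0] = 8 + 6 = 14) = 1 (attained at k = 0)
  C[1][1] = min over k of (A[1][0] + B[0][1] = 1 + -5 = -4, A[1][1] + B[1][1] = 8 + -2 = 6) = -4 (attained at k = 0)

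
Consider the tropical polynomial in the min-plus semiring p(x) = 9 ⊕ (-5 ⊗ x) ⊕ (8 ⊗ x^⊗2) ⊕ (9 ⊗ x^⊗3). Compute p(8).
p(8) = 3

A tropical monomial a ⊗ x^⊗i evaluates to a + i · x. Evaluating each term at x = 8:
  Term 0 contributes 9 + 0 · 8 = 9
  Term 1 contributes -5 + 1 · 8 = 3
  Term 2 contributes 8 + 2 · 8 = 24
  Term 3 contributes 9 + 3 · 8 = 33
p(8) = ⊕ of these = min[9, 3, 24, 33] = 3.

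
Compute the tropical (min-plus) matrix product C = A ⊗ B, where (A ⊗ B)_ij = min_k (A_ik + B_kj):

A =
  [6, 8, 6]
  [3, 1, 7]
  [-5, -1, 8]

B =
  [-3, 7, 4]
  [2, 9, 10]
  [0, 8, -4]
A ⊗ B =
  [3, 13, 2]
  [0, 10, 3]
  [-8, 2, -1]

Apply the min-plus product entry-by-entry:
  C[0][0] = min over k of (A[0][0] + B[0][0] = 6 + -3 = 3, A[0][1] + B[1][0] = 8 + 2 = 10, A[0][2] + B[2][0] = 6 + 0 = 6) = 3 (attained at k = 0)
  C[0][1] = min over k of (A[0][0] + B[0][1] = 6 + 7 = 13, A[0][1] + B[1][1] = 8 + 9 = 17, A[0][2] + B[2][1] = 6 + 8 = 14) = 13 (attained at k = 0)
  C[0][2] = min over k of (A[0][0] + B[0][2] = 6 + 4 = 10, A[0][1] + B[1][2] = 8 + 10 = 18, A[0][2] + B[2][2] = 6 + -4 = 2) = 2 (attained at k = 2)
  C[1][0] = min over k of (A[1][0] + B[0][0] = 3 + -3 = 0, A[1][1] + B[1][0] = 1 + 2 = 3, A[1][2] + B[2][0] = 7 + 0 = 7) = 0 (attained at k = 0)
  C[1][1] = min over k of (A[1][0] + B[0][1] = 3 + 7 = 10, A[1][1] + B[1][1] = 1 + 9 = 10, A[1][2] + B[2][1] = 7 + 8 = 15) = 10 (attained at k = 0)
  C[1][2] = min over k of (A[1][0] + B[0][2] = 3 + 4 = 7, A[1][1] + B[1][2] = 1 + 10 = 11, A[1][2] + B[2][2] = 7 + -4 = 3) = 3 (attained at k = 2)
  C[2][0] = min over k of (A[2][0] + B[0][0] = -5 + -3 = -8, A[2][1] + B[1][0] = -1 + 2 = 1, A[2][2] + B[2][0] = 8 + 0 = 8) = -8 (attained at k = 0)
  C[2][1] = min over k of (A[2][0] + B[0][1] = -5 + 7 = 2, A[2][1] + B[1][1] = -1 + 9 = 8, A[2][2] + B[2][1] = 8 + 8 = 16) = 2 (attained at k = 0)
  C[2][2] = min over k of (A[2][0] + B[0][2] = -5 + 4 = -1, A[2][1] + B[1][2] = -1 + 10 = 9, A[2][2] + B[2][2] = 8 + -4 = 4) = -1 (attained at k = 0)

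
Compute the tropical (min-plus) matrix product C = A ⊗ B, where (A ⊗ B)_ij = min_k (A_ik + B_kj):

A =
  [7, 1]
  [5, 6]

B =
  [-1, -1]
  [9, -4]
A ⊗ B =
  [6, -3]
  [4, 2]

Apply the min-plus product entry-by-entry:
  C[0][0] = min over k of (A[0][0] + B[0][0] = 7 + -1 = 6, A[0][1] + B[1][0] = 1 + 9 = 10) = 6 (attained at k = 0)
  C[0][1] = min over k of (A[0][0] + B[0][1] = 7 + -1 = 6, A[0][1] + B[1][1] = 1 + -4 = -3) = -3 (attained at k = 1)
  C[1][0] = min over k of (A[1][0] + B[0][0] = 5 + -1 = 4, A[1][1] + B[1][0] = 6 + 9 = 15) = 4 (attained at k = 0)
  C[1][1] = min over k of (A[1][0] + B[0][1] = 5 + -1 = 4, A[1][1] + B[1][1] = 6 + -4 = 2) = 2 (attained at k = 1)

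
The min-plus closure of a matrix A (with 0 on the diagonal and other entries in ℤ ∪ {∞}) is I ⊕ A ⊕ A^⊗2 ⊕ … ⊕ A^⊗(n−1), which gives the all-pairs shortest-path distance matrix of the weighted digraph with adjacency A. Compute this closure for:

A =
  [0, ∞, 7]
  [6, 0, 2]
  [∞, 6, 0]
Closure =
  [0, 13, 7]
  [6, 0, 2]
  [12, 6, 0]

This is the Floyd-Warshall all-pairs shortest-path computation. For each intermediate vertex k = 0, 1, …, 2, update dist[i][j] ← min(dist[i][j], dist[i][k] + dist[k][j]). The final matrix gives, for each (i, j), the minimum total weight of any directed path from i to j (possibly empty when i = j).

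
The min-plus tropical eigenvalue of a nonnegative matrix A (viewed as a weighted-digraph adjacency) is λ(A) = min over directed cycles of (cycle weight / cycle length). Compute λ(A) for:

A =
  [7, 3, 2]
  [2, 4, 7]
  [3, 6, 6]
λ(A) = 5/2

Enumerate directed cycles and compute their means (weight / length). Sample:
  cycle 0 → 0: weight = 7, length = 1, mean = 7/1 ≈ 7.000
  cycle 1 → 1: weight = 4, length = 1, mean = 4/1 ≈ 4.000
  cycle 2 → 2: weight = 6, length = 1, mean = 6/1 ≈ 6.000
  cycle 0 → 1 → 0: weight = 5, length = 2, mean = 5/2 ≈ 2.500
  cycle 0 → 2 → 0: weight = 5, length = 2, mean = 5/2 ≈ 2.500
  cycle 1 → 0 → 1: weight = 5, length = 2, mean = 5/2 ≈ 2.500
Minimum mean = 2.500, attained e.g. along the cycle 0 → 1 → 0 with weight 5 and length 2. So λ(A) = 5/2 = 5/2.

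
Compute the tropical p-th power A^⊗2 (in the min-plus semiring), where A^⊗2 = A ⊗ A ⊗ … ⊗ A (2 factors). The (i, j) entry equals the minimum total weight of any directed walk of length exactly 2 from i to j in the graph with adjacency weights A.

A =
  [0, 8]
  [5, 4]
A^⊗2 =
  [0, 8]
  [5, 8]

Each entry (A^⊗2)_ij equals the minimum over all length-2 walks i = v_0 → v_1 → … → v_2 = j of Σ_t A[v_t][v_{t+1}]. For example, for (i, j) = (0, 1) we minimise over 2 possible intermediate vertex sequences; the minimum is 8, attained along the walk 0 → 0 → 1.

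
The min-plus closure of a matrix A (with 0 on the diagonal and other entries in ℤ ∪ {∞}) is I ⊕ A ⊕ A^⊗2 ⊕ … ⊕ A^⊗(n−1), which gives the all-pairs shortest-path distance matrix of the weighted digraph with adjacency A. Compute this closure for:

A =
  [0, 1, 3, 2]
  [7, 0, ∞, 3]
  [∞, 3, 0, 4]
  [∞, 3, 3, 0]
Closure =
  [0, 1, 3, 2]
  [7, 0, 6, 3]
  [10, 3, 0, 4]
  [10, 3, 3, 0]

This is the Floyd-Warshall all-pairs shortest-path computation. For each intermediate vertex k = 0, 1, …, 3, update dist[i][j] ← min(dist[i][j], dist[i][k] + dist[k][j]). The final matrix gives, for each (i, j), the minimum total weight of any directed path from i to j (possibly empty when i = j).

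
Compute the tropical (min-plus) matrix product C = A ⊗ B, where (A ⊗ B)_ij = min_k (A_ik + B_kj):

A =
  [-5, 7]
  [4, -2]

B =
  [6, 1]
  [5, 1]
A ⊗ B =
  [1, -4]
  [3, -1]

Apply the min-plus product entry-by-entry:
  C[0][0] = min over k of (A[0][0] + B[0][0] = -5 + 6 = 1, A[0][1] + B[1][0] = 7 + 5 = 12) = 1 (attained at k = 0)
  C[0][1] = min over k of (A[0][0] + B[0][1] = -5 + 1 = -4, A[0][1] + B[1][1] = 7 + 1 = 8) = -4 (attained at k = 0)
  C[1][0] = min over k of (A[1][0] + B[0][0] = 4 + 6 = 10, A[1][1] + B[1][0] = -2 + 5 = 3) = 3 (attained at k = 1)
  C[1][1] = min over k of (A[1][0] + B[0][1] = 4 + 1 = 5, A[1][1] + B[1][1] = -2 + 1 = -1) = -1 (attained at k = 1)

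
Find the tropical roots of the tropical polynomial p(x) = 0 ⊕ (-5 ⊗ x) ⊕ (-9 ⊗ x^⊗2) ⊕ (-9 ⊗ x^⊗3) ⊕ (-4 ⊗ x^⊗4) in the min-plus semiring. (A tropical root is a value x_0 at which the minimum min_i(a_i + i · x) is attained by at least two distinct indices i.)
Roots: {-5, 0, 4, 5}

Each tropical root is a break point of the lower envelope of the lines y = a_i + i · x (there are 5 lines, with slopes 0, 1, ..., 4). Only the lines that attain the minimum somewhere contribute to roots; other lines are dominated. Here the surviving (envelope) indices are i = 4, i = 3, i = 2, i = 1, i = 0.
Intersections between consecutive envelope lines give the roots: for adjacent envelope indices i < j the intersection is x = (a_i − a_j) / (j − i). Reading off the sorted break points: {-5, 0, 4, 5}.
Verification: at each break x_0, at least two indices attain the minimum of min_i(a_i + i · x_0).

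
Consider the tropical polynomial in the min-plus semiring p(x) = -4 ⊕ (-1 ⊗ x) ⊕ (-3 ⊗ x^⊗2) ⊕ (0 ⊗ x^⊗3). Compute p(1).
p(1) = -4

A tropical monomial a ⊗ x^⊗i evaluates to a + i · x. Evaluating each term at x = 1:
  Term 0 contributes -4 + 0 · 1 = -4
  Term 1 contributes -1 + 1 · 1 = 0
  Term 2 contributes -3 + 2 · 1 = -1
  Term 3 contributes 0 + 3 · 1 = 3
p(1) = ⊕ of these = min[-4, 0, -1, 3] = -4.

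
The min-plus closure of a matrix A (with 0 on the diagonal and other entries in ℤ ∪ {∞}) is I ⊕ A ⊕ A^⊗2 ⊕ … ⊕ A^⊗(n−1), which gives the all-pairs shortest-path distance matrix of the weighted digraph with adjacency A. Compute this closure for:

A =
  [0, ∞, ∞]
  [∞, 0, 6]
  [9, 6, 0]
Closure =
  [0, ∞, ∞]
  [15, 0, 6]
  [9, 6, 0]

This is the Floyd-Warshall all-pairs shortest-path computation. For each intermediate vertex k = 0, 1, …, 2, update dist[i][j] ← min(dist[i][j], dist[i][k] + dist[k][j]). The final matrix gives, for each (i, j), the minimum total weight of any directed path from i to j (possibly empty when i = j).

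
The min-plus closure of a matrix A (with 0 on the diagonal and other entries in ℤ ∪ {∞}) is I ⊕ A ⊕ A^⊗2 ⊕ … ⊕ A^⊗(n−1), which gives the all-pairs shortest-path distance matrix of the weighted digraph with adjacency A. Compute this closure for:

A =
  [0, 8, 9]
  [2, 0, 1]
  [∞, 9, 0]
Closure =
  [0, 8, 9]
  [2, 0, 1]
  [11, 9, 0]

This is the Floyd-Warshall all-pairs shortest-path computation. For each intermediate vertex k = 0, 1, …, 2, update dist[i][j] ← min(dist[i][j], dist[i][k] + dist[k][j]). The final matrix gives, for each (i, j), the minimum total weight of any directed path from i to j (possibly empty when i = j).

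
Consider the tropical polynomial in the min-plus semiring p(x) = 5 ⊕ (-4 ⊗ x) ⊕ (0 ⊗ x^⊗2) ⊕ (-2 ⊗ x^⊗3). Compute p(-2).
p(-2) = -8

A tropical monomial a ⊗ x^⊗i evaluates to a + i · x. Evaluating each term at x = -2:
  Term 0 contributes 5 + 0 · -2 = 5
  Term 1 contributes -4 + 1 · -2 = -6
  Term 2 contributes 0 + 2 · -2 = -4
  Term 3 contributes -2 + 3 · -2 = -8
p(-2) = ⊕ of these = min[5, -6, -4, -8] = -8.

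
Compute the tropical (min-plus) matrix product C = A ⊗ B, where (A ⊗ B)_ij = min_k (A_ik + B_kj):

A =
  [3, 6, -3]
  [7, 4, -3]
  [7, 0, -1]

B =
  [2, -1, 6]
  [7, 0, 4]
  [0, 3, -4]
A ⊗ B =
  [-3, 0, -7]
  [-3, 0, -7]
  [-1, 0, -5]

Apply the min-plus product entry-by-entry:
  C[0][0] = min over k of (A[0][0] + B[0][0] = 3 + 2 = 5, A[0][1] + B[1][0] = 6 + 7 = 13, A[0][2] + B[2][0] = -3 + 0 = -3) = -3 (attained at k = 2)
  C[0][1] = min over k of (A[0][0] + B[0][1] = 3 + -1 = 2, A[0][1] + B[1][1] = 6 + 0 = 6, A[0][2] + B[2][1] = -3 + 3 = 0) = 0 (attained at k = 2)
  C[0][2] = min over k of (A[0][0] + B[0][2] = 3 + 6 = 9, A[0][1] + B[1][2] = 6 + 4 = 10, A[0][2] + B[2][2] = -3 + -4 = -7) = -7 (attained at k = 2)
  C[1][0] = min over k of (A[1][0] + B[0][0] = 7 + 2 = 9, A[1][1] + B[1][0] = 4 + 7 = 11, A[1][2] + B[2][0] = -3 + 0 = -3) = -3 (attained at k = 2)
  C[1][1] = min over k of (A[1][0] + B[0][1] = 7 + -1 = 6, A[1][1] + B[1][1] = 4 + 0 = 4, A[1][2] + B[2][1] = -3 + 3 = 0) = 0 (attained at k = 2)
  C[1][2] = min over k of (A[1][0] + B[0][2] = 7 + 6 = 13, A[1][1] + B[1][2] = 4 + 4 = 8, A[1][2] + B[2][2] = -3 + -4 = -7) = -7 (attained at k = 2)
  C[2][0] = min over k of (A[2][0] + B[0][0] = 7 + 2 = 9, A[2][1] + B[1][0] = 0 + 7 = 7, A[2][2] + B[2][0] = -1 + 0 = -1) = -1 (attained at k = 2)
  C[2][1] = min over k of (A[2][0] + B[0][1] = 7 + -1 = 6, A[2][1] + B[1][1] = 0 + 0 = 0, A[2][2] + B[2][1] = -1 + 3 = 2) = 0 (attained at k = 1)
  C[2][2] = min over k of (A[2][0] + B[0][2] = 7 + 6 = 13, A[2][1] + B[1][2] = 0 + 4 = 4, A[2][2] + B[2][2] = -1 + -4 = -5) = -5 (attained at k = 2)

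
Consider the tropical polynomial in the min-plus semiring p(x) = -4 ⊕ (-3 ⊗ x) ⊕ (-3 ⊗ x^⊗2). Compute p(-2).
p(-2) = -7

A tropical monomial a ⊗ x^⊗i evaluates to a + i · x. Evaluating each term at x = -2:
  Term 0 contributes -4 + 0 · -2 = -4
  Term 1 contributes -3 + 1 · -2 = -5
  Term 2 contributes -3 + 2 · -2 = -7
p(-2) = ⊕ of these = min[-4, -5, -7] = -7.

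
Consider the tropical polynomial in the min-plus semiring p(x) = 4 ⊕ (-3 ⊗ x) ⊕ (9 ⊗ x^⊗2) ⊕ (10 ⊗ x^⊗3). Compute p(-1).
p(-1) = -4

A tropical monomial a ⊗ x^⊗i evaluates to a + i · x. Evaluating each term at x = -1:
  Term 0 contributes 4 + 0 · -1 = 4
  Term 1 contributes -3 + 1 · -1 = -4
  Term 2 contributes 9 + 2 · -1 = 7
  Term 3 contributes 10 + 3 · -1 = 7
p(-1) = ⊕ of these = min[4, -4, 7, 7] = -4.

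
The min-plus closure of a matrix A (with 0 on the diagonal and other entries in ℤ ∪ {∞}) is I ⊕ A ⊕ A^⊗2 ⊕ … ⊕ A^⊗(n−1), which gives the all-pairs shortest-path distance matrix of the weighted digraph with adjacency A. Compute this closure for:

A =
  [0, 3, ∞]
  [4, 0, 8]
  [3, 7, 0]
Closure =
  [0, 3, 11]
  [4, 0, 8]
  [3, 6, 0]

This is the Floyd-Warshall all-pairs shortest-path computation. For each intermediate vertex k = 0, 1, …, 2, update dist[i][j] ← min(dist[i][j], dist[i][k] + dist[k][j]). The final matrix gives, for each (i, j), the minimum total weight of any directed path from i to j (possibly empty when i = j).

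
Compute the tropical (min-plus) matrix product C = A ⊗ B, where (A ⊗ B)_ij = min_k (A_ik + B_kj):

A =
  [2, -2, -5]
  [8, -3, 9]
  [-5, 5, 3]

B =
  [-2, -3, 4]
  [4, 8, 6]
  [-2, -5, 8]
A ⊗ B =
  [-7, -10, 3]
  [1, 4, 3]
  [-7, -8, -1]

Apply the min-plus product entry-by-entry:
  C[0][0] = min over k of (A[0][0] + B[0][0] = 2 + -2 = 0, A[0][1] + B[1][0] = -2 + 4 = 2, A[0][2] + B[2][0] = -5 + -2 = -7) = -7 (attained at k = 2)
  C[0][1] = min over k of (A[0][0] + B[0][1] = 2 + -3 = -1, A[0][1] + B[1][1] = -2 + 8 = 6, A[0][2] + B[2][1] = -5 + -5 = -10) = -10 (attained at k = 2)
  C[0][2] = min over k of (A[0][0] + B[0][2] = 2 + 4 = 6, A[0][1] + B[1][2] = -2 + 6 = 4, A[0][2] + B[2][2] = -5 + 8 = 3) = 3 (attained at k = 2)
  C[1][0] = min over k of (A[1][0] + B[0][0] = 8 + -2 = 6, A[1][1] + B[1][0] = -3 + 4 = 1, A[1][2] + B[2][0] = 9 + -2 = 7) = 1 (attained at k = 1)
  C[1][1] = min over k of (A[1][0] + B[0][1] = 8 + -3 = 5, A[1][1] + B[1][1] = -3 + 8 = 5, A[1][2] + B[2][1] = 9 + -5 = 4) = 4 (attained at k = 2)
  C[1][2] = min over k of (A[1][0] + B[0][2] = 8 + 4 = 12, A[1][1] + B[1][2] = -3 + 6 = 3, A[1][2] + B[2][2] = 9 + 8 = 17) = 3 (attained at k = 1)
  C[2][0] = min over k of (A[2][0] + B[0][0] = -5 + -2 = -7, A[2][1] + B[1][0] = 5 + 4 = 9, A[2][2] + B[2][0] = 3 + -2 = 1) = -7 (attained at k = 0)
  C[2][1] = min over k of (A[2][0] + B[0][1] = -5 + -3 = -8, A[2][1] + B[1][1] = 5 + 8 = 13, A[2][2] + B[2][1] = 3 + -5 = -2) = -8 (attained at k = 0)
  C[2][2] = min over k of (A[2][0] + B[0][2] = -5 + 4 = -1, A[2][1] + B[1][2] = 5 + 6 = 11, A[2][2] + B[2][2] = 3 + 8 = 11) = -1 (attained at k = 0)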